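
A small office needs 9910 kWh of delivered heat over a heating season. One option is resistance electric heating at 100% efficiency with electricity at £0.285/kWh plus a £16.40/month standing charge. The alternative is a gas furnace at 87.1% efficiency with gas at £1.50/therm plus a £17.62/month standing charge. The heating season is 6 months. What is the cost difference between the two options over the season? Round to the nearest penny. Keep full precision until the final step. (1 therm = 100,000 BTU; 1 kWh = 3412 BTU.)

£2234.72

Heat load = 9910 kWh × 3412 = 33,812,920 BTU
Gas: input = 33,812,920 / 0.871 = 38,820,804 BTU = 388.2 therm → 388.2 × £1.50 = £582.31; + 6 × £17.62 standing = £688.03
Electric: 33,812,920 BTU / 3412 = 9,910 kWh → × £0.285 = £2,824.35; + 6 × £16.40 standing = £2,922.75
Difference = |£688.03 − £2,922.75| = £2,234.72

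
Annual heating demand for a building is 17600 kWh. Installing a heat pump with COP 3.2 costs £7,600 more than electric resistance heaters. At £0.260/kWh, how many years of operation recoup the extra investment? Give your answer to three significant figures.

2.42 years

Resistance: 17600 kWh × £0.260 = £4,576.00/yr
Heat pump: 17600 / 3.2 = 5500 kWh in → × £0.260 = £1,430.00/yr
Annual savings = £3,146.00
Payback = £7,600 / £3,146.00 = 2.42 years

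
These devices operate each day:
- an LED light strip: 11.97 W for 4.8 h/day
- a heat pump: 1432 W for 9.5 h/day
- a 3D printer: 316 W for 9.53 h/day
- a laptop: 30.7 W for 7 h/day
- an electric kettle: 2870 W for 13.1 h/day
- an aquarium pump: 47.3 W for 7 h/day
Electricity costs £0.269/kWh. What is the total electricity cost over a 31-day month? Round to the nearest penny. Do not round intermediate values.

£457.11

LED light strip: 11.97 W × 4.8 h × 31 d = 1,781 Wh = 1.781 kWh
heat pump: 1432 W × 9.5 h × 31 d = 421,724 Wh = 421.7 kWh
3D printer: 316 W × 9.53 h × 31 d = 93,356 Wh = 93.36 kWh
laptop: 30.7 W × 7 h × 31 d = 6,662 Wh = 6.662 kWh
electric kettle: 2870 W × 13.1 h × 31 d = 1,165,507 Wh = 1,166 kWh
aquarium pump: 47.3 W × 7 h × 31 d = 10,264 Wh = 10.26 kWh
Total energy = 1.781 + 421.7 + 93.36 + 6.662 + 1,166 + 10.26 = 1,699 kWh
Cost = 1,699 kWh × £0.269 = £457.11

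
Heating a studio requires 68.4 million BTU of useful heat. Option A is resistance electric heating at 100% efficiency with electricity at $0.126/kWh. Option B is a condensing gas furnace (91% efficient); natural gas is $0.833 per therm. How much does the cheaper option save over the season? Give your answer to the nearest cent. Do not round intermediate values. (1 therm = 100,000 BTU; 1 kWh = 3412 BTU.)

$1899.79

Heat load = 68.4 × 10⁶ BTU = 68,400,000 BTU
Gas: input = 68,400,000 / 0.91 = 75,164,835 BTU = 751.6 therm → 751.6 × $0.833 = $626.12
Electric: 68,400,000 BTU / 3412 = 20,050 kWh → × $0.126 = $2,525.91
Difference = |$626.12 − $2,525.91| = $1,899.79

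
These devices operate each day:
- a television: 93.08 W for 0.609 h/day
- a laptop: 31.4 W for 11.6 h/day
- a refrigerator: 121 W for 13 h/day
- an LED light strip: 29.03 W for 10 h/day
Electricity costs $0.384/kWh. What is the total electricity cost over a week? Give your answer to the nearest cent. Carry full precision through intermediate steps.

$6.14

television: 93.08 W × 0.609 h × 7 d = 397 Wh = 0.3968 kWh
laptop: 31.4 W × 11.6 h × 7 d = 2,550 Wh = 2.55 kWh
refrigerator: 121 W × 13 h × 7 d = 11,011 Wh = 11.01 kWh
LED light strip: 29.03 W × 10 h × 7 d = 2,032 Wh = 2.032 kWh
Total energy = 0.3968 + 2.55 + 11.01 + 2.032 = 15.99 kWh
Cost = 15.99 kWh × $0.384 = $6.14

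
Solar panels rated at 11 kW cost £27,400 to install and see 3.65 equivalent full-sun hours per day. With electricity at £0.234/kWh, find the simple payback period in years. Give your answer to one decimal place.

Daily generation = 11 kW × 3.65 h = 40.15 kWh
Annual generation = 40.15 × 365 = 14655 kWh
Annual savings = 14655 × £0.234 = £3,429.21
Payback = £27,400 / £3,429.21 = 7.99 years

8.0 years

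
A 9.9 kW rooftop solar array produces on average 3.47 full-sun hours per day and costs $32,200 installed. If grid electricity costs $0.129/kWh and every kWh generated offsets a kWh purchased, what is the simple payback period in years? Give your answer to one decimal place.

19.9 years

Daily generation = 9.9 kW × 3.47 h = 34.35 kWh
Annual generation = 34.35 × 365 = 12539 kWh
Annual savings = 12539 × $0.129 = $1,617.51
Payback = $32,200 / $1,617.51 = 19.9 years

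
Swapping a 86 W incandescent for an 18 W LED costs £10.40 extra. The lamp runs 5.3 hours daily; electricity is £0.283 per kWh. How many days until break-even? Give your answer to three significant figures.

102 days

Power saved = 86 − 18 = 68 W
Daily energy saved = 68 W × 5.3 h = 360.4 Wh = 0.3604 kWh
Daily savings = 0.3604 × £0.283 = £0.1020
Payback = £10.40 / £0.1020 per day = 102 days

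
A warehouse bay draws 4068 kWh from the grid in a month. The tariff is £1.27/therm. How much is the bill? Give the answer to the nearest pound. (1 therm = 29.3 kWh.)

£176

4068 kWh × (0.03413 therm/kWh) = 138.8 therm
Cost = 138.8 therm × £1.27/therm = £176.33 ≈ £176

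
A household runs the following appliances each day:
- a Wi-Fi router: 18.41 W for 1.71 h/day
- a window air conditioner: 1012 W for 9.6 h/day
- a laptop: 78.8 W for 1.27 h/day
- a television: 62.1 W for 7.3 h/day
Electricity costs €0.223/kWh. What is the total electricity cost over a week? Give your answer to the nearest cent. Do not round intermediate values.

€16.08

Wi-Fi router: 18.41 W × 1.71 h × 7 d = 220 Wh = 0.2204 kWh
window air conditioner: 1012 W × 9.6 h × 7 d = 68,006 Wh = 68.01 kWh
laptop: 78.8 W × 1.27 h × 7 d = 701 Wh = 0.7005 kWh
television: 62.1 W × 7.3 h × 7 d = 3,173 Wh = 3.173 kWh
Total energy = 0.2204 + 68.01 + 0.7005 + 3.173 = 72.1 kWh
Cost = 72.1 kWh × €0.223 = €16.08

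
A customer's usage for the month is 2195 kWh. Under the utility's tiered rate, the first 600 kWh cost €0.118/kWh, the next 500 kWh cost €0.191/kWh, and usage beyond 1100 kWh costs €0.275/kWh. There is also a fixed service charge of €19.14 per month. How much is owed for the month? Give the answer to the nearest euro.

€487

First 600 kWh × €0.118 = €70.80
Next 500 kWh × €0.191 = €95.50
Remaining 1095 kWh × €0.275 = €301.12
Energy charge = €467.43; + service €19.14 = €486.56 ≈ €487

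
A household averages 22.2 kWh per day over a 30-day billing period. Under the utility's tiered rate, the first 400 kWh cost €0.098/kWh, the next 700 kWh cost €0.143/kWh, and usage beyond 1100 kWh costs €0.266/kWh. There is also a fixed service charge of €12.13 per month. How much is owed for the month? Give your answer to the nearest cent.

€89.37

Usage = 22.2 kWh/day × 30 days = 666 kWh
First 400 kWh × €0.098 = €39.20
Next 266 kWh × €0.143 = €38.04
Remaining tier: 0 kWh (not reached)
Energy charge = €77.24; + service €12.13 = €89.37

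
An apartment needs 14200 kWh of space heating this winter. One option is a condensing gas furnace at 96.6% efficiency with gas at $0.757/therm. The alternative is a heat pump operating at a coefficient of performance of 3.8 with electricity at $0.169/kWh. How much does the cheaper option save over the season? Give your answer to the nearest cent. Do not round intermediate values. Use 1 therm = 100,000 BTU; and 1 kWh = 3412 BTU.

$251.85

Heat load = 14200 kWh × 3412 = 48,450,400 BTU
Gas: input = 48,450,400 / 0.966 = 50,155,694 BTU = 501.6 therm → 501.6 × $0.757 = $379.68
Heat pump: 48,450,400 BTU / 3412 = 14,200 kWh heat; / 3.8 = 3,737 kWh in → × $0.169 = $631.53
Difference = |$379.68 − $631.53| = $251.85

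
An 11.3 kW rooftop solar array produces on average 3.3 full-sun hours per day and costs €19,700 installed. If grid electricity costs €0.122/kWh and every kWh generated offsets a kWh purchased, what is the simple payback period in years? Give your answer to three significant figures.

Daily generation = 11.3 kW × 3.3 h = 37.29 kWh
Annual generation = 37.29 × 365 = 13611 kWh
Annual savings = 13611 × €0.122 = €1,660.52
Payback = €19,700 / €1,660.52 = 11.9 years

11.9 years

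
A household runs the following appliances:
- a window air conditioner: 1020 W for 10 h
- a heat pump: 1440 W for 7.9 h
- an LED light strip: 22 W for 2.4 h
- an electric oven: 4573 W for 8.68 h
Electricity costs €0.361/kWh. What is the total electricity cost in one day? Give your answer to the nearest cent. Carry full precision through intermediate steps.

window air conditioner: 1020 W × 10 h = 10,200 Wh = 10.2 kWh
heat pump: 1440 W × 7.9 h = 11,376 Wh = 11.38 kWh
LED light strip: 22 W × 2.4 h = 53 Wh = 0.0528 kWh
electric oven: 4573 W × 8.68 h = 39,694 Wh = 39.69 kWh
Total energy = 10.2 + 11.38 + 0.0528 + 39.69 = 61.32 kWh
Cost = 61.32 kWh × €0.361 = €22.14

€22.14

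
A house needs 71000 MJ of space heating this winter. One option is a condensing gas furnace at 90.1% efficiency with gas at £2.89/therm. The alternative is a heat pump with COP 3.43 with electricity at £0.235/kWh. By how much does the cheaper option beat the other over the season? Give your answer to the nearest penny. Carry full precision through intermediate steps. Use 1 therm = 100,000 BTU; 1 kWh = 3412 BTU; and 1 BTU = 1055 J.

£807.28

Heat load = 71000 MJ = 71,000,000,000 J / 1055 = 67,298,578 BTU
Gas: input = 67,298,578 / 0.901 = 74,693,206 BTU = 746.9 therm → 746.9 × £2.89 = £2,158.63
Heat pump: 67,298,578 BTU / 3412 = 19,720 kWh heat; / 3.43 = 5,750 kWh in → × £0.235 = £1,351.36
Difference = |£2,158.63 − £1,351.36| = £807.28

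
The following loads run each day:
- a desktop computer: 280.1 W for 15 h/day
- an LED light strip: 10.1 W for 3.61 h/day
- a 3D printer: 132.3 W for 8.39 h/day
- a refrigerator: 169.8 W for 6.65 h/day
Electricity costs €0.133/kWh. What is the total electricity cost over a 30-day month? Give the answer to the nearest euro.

€26

desktop computer: 280.1 W × 15 h × 30 d = 126,045 Wh = 126 kWh
LED light strip: 10.1 W × 3.61 h × 30 d = 1,094 Wh = 1.094 kWh
3D printer: 132.3 W × 8.39 h × 30 d = 33,300 Wh = 33.3 kWh
refrigerator: 169.8 W × 6.65 h × 30 d = 33,875 Wh = 33.88 kWh
Total energy = 126 + 1.094 + 33.3 + 33.88 = 194.3 kWh
Cost = 194.3 kWh × €0.133 = €25.84 ≈ €26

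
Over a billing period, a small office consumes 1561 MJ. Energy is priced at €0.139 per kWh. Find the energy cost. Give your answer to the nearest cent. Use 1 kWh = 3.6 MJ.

€60.27

1561 MJ × (0.27778 kWh/MJ) = 433.6 kWh
Cost = 433.6 kWh × €0.139/kWh = €60.27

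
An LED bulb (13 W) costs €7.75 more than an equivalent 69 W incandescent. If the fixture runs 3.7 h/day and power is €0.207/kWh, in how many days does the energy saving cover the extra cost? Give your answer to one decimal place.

Power saved = 69 − 13 = 56 W
Daily energy saved = 56 W × 3.7 h = 207.2 Wh = 0.2072 kWh
Daily savings = 0.2072 × €0.207 = €0.0429
Payback = €7.75 / €0.0429 per day = 180.7 days

180.7 days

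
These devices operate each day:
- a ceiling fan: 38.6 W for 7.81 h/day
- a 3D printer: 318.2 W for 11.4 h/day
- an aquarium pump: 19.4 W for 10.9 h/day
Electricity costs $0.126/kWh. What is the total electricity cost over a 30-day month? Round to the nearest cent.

ceiling fan: 38.6 W × 7.81 h × 30 d = 9,044 Wh = 9.044 kWh
3D printer: 318.2 W × 11.4 h × 30 d = 108,824 Wh = 108.8 kWh
aquarium pump: 19.4 W × 10.9 h × 30 d = 6,344 Wh = 6.344 kWh
Total energy = 9.044 + 108.8 + 6.344 = 124.2 kWh
Cost = 124.2 kWh × $0.126 = $15.65

$15.65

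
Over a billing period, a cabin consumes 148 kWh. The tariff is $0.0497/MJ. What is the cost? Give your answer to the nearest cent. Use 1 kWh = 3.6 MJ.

$26.48

148 kWh × (3.6 MJ/kWh) = 532.8 MJ
Cost = 532.8 MJ × $0.0497/MJ = $26.48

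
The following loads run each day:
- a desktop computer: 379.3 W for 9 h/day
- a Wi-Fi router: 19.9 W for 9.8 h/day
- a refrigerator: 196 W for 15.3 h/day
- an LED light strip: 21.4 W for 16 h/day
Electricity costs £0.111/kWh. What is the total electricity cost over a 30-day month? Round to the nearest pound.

desktop computer: 379.3 W × 9 h × 30 d = 102,411 Wh = 102.4 kWh
Wi-Fi router: 19.9 W × 9.8 h × 30 d = 5,851 Wh = 5.851 kWh
refrigerator: 196 W × 15.3 h × 30 d = 89,964 Wh = 89.96 kWh
LED light strip: 21.4 W × 16 h × 30 d = 10,272 Wh = 10.27 kWh
Total energy = 102.4 + 5.851 + 89.96 + 10.27 = 208.5 kWh
Cost = 208.5 kWh × £0.111 = £23.14 ≈ £23

£23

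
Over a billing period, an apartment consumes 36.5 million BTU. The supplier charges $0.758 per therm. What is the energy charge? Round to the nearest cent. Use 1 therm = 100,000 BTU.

36.5 million BTU × (10 therm/million BTU) = 365 therm
Cost = 365 therm × $0.758/therm = $276.67

$276.67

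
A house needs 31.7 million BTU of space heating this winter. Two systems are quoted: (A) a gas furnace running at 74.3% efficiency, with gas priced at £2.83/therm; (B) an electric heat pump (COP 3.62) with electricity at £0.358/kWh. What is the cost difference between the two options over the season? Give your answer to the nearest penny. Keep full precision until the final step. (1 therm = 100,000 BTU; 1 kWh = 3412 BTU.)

£288.61

Heat load = 31.7 × 10⁶ BTU = 31,700,000 BTU
Gas: input = 31,700,000 / 0.743 = 42,664,872 BTU = 426.6 therm → 426.6 × £2.83 = £1,207.42
Heat pump: 31,700,000 BTU / 3412 = 9,291 kWh heat; / 3.62 = 2,567 kWh in → × £0.358 = £918.81
Difference = |£1,207.42 − £918.81| = £288.61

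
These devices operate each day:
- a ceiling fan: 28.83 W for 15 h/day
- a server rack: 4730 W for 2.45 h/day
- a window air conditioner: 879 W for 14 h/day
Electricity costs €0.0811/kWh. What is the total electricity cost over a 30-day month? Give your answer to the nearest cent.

ceiling fan: 28.83 W × 15 h × 30 d = 12,974 Wh = 12.97 kWh
server rack: 4730 W × 2.45 h × 30 d = 347,655 Wh = 347.7 kWh
window air conditioner: 879 W × 14 h × 30 d = 369,180 Wh = 369.2 kWh
Total energy = 12.97 + 347.7 + 369.2 = 729.8 kWh
Cost = 729.8 kWh × €0.0811 = €59.19

€59.19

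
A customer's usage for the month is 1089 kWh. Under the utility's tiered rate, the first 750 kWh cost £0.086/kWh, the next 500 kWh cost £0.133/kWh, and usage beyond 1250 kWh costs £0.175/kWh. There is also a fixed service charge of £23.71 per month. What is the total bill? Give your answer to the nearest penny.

£133.30

First 750 kWh × £0.086 = £64.50
Next 339 kWh × £0.133 = £45.09
Remaining tier: 0 kWh (not reached)
Energy charge = £109.59; + service £23.71 = £133.30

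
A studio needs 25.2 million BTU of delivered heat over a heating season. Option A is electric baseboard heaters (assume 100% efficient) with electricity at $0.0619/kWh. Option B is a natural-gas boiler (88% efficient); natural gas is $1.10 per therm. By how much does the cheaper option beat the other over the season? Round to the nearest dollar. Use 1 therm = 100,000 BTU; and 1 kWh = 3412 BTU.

$142

Heat load = 25.2 × 10⁶ BTU = 25,200,000 BTU
Gas: input = 25,200,000 / 0.88 = 28,636,364 BTU = 286.4 therm → 286.4 × $1.10 = $315.00
Electric: 25,200,000 BTU / 3412 = 7,386 kWh → × $0.0619 = $457.17
Difference = |$315.00 − $457.17| = $142.17 ≈ $142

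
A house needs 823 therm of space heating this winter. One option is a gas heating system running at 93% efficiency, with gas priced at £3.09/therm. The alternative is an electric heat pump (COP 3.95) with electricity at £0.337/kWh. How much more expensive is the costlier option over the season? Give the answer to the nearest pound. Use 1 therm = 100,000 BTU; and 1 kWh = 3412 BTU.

Heat load = 823 therm × 100,000 = 82,300,000 BTU
Gas: input = 82,300,000 / 0.93 = 88,494,624 BTU = 884.9 therm → 884.9 × £3.09 = £2,734.48
Heat pump: 82,300,000 BTU / 3412 = 24,120 kWh heat; / 3.95 = 6,107 kWh in → × £0.337 = £2,057.90
Difference = |£2,734.48 − £2,057.90| = £676.59 ≈ £677

£677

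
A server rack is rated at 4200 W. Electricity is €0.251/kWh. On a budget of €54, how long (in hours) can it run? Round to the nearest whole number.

Energy budget = €54 / €0.251 per kWh = 215.1 kWh = 215,139 Wh
Runtime = 215,139 Wh / 4200 W = 51.22 h

51 h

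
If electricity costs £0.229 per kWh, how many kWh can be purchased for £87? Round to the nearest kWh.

£87 / £0.229 per kWh = 379.9 kWh

380 kWh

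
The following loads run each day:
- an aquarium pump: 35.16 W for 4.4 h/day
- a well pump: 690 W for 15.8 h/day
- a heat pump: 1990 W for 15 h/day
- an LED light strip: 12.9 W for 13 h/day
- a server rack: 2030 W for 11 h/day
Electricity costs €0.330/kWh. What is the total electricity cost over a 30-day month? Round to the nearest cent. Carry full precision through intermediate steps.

aquarium pump: 35.16 W × 4.4 h × 30 d = 4,641 Wh = 4.641 kWh
well pump: 690 W × 15.8 h × 30 d = 327,060 Wh = 327.1 kWh
heat pump: 1990 W × 15 h × 30 d = 895,500 Wh = 895.5 kWh
LED light strip: 12.9 W × 13 h × 30 d = 5,031 Wh = 5.031 kWh
server rack: 2030 W × 11 h × 30 d = 669,900 Wh = 669.9 kWh
Total energy = 4.641 + 327.1 + 895.5 + 5.031 + 669.9 = 1,902 kWh
Cost = 1,902 kWh × €0.330 = €627.70

€627.70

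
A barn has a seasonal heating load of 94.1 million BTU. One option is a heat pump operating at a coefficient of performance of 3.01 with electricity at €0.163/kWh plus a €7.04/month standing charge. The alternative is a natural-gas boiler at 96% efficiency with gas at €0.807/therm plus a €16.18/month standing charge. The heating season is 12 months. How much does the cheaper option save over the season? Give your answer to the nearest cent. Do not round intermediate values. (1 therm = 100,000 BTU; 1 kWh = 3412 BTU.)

Heat load = 94.1 × 10⁶ BTU = 94,100,000 BTU
Gas: input = 94,100,000 / 0.96 = 98,020,833 BTU = 980.2 therm → 980.2 × €0.807 = €791.03; + 12 × €16.18 standing = €985.19
Heat pump: 94,100,000 BTU / 3412 = 27,580 kWh heat; / 3.01 = 9,163 kWh in → × €0.163 = €1,493.49; + 12 × €7.04 standing = €1,577.97
Difference = |€985.19 − €1,577.97| = €592.78

€592.78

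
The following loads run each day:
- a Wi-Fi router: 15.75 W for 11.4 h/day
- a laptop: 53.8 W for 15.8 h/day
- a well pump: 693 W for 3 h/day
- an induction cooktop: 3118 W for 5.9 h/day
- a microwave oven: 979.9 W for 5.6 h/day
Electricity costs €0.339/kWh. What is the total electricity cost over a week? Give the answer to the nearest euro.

Wi-Fi router: 15.75 W × 11.4 h × 7 d = 1,257 Wh = 1.257 kWh
laptop: 53.8 W × 15.8 h × 7 d = 5,950 Wh = 5.95 kWh
well pump: 693 W × 3 h × 7 d = 14,553 Wh = 14.55 kWh
induction cooktop: 3118 W × 5.9 h × 7 d = 128,773 Wh = 128.8 kWh
microwave oven: 979.9 W × 5.6 h × 7 d = 38,412 Wh = 38.41 kWh
Total energy = 1.257 + 5.95 + 14.55 + 128.8 + 38.41 = 188.9 kWh
Cost = 188.9 kWh × €0.339 = €64.05 ≈ €64

€64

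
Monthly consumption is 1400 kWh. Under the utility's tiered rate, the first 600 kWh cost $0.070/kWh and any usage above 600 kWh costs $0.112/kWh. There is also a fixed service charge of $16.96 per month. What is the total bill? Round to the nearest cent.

$148.56

First 600 kWh × $0.070 = $42.00
Remaining 800 kWh × $0.112 = $89.60
Energy charge = $131.60; + service $16.96 = $148.56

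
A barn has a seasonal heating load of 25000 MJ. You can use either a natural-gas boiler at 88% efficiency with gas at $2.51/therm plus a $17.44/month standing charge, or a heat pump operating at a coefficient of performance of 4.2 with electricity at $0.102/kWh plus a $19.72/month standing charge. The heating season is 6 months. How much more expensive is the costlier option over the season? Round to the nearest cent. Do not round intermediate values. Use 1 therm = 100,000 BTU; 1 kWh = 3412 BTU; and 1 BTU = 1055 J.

Heat load = 25000 MJ = 25,000,000,000 J / 1055 = 23,696,682 BTU
Gas: input = 23,696,682 / 0.88 = 26,928,048 BTU = 269.3 therm → 269.3 × $2.51 = $675.89; + 6 × $17.44 standing = $780.53
Heat pump: 23,696,682 BTU / 3412 = 6,945 kWh heat; / 4.2 = 1,654 kWh in → × $0.102 = $168.67; + 6 × $19.72 standing = $286.99
Difference = |$780.53 − $286.99| = $493.55

$493.55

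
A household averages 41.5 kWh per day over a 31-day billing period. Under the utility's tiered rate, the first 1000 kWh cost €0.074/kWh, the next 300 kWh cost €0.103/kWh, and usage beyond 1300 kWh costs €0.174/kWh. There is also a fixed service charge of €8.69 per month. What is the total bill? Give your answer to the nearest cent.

Usage = 41.5 kWh/day × 31 days = 1286.5 kWh
First 1000 kWh × €0.074 = €74.00
Next 286.5 kWh × €0.103 = €29.51
Remaining tier: 0 kWh (not reached)
Energy charge = €103.51; + service €8.69 = €112.20

€112.20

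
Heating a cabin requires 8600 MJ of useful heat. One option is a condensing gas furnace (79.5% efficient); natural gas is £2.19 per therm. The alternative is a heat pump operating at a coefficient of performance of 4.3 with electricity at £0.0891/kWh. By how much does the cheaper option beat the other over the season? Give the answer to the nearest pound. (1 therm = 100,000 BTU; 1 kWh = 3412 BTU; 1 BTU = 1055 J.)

Heat load = 8600 MJ = 8,600,000,000 J / 1055 = 8,151,659 BTU
Gas: input = 8,151,659 / 0.795 = 10,253,659 BTU = 102.5 therm → 102.5 × £2.19 = £224.56
Heat pump: 8,151,659 BTU / 3412 = 2,389 kWh heat; / 4.3 = 555.6 kWh in → × £0.0891 = £49.50
Difference = |£224.56 − £49.50| = £175.05 ≈ £175

£175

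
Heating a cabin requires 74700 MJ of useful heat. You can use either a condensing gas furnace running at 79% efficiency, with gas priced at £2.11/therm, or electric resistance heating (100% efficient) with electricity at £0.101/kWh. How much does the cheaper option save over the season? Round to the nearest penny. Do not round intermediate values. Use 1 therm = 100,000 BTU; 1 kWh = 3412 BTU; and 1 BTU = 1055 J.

£204.81

Heat load = 74700 MJ = 74,700,000,000 J / 1055 = 70,805,687 BTU
Gas: input = 70,805,687 / 0.79 = 89,627,452 BTU = 896.3 therm → 896.3 × £2.11 = £1,891.14
Electric: 70,805,687 BTU / 3412 = 20,750 kWh → × £0.101 = £2,095.95
Difference = |£1,891.14 − £2,095.95| = £204.81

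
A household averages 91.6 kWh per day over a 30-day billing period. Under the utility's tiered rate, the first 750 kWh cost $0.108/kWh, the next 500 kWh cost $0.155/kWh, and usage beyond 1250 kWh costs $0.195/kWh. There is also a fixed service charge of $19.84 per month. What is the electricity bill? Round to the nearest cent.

Usage = 91.6 kWh/day × 30 days = 2748 kWh
First 750 kWh × $0.108 = $81.00
Next 500 kWh × $0.155 = $77.50
Remaining 1498 kWh × $0.195 = $292.11
Energy charge = $450.61; + service $19.84 = $470.45

$470.45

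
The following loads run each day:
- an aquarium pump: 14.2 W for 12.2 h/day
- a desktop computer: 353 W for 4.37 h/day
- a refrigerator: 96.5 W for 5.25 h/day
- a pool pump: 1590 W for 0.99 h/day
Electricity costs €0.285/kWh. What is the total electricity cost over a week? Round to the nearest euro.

aquarium pump: 14.2 W × 12.2 h × 7 d = 1,213 Wh = 1.213 kWh
desktop computer: 353 W × 4.37 h × 7 d = 10,798 Wh = 10.8 kWh
refrigerator: 96.5 W × 5.25 h × 7 d = 3,546 Wh = 3.546 kWh
pool pump: 1590 W × 0.99 h × 7 d = 11,019 Wh = 11.02 kWh
Total energy = 1.213 + 10.8 + 3.546 + 11.02 = 26.58 kWh
Cost = 26.58 kWh × €0.285 = €7.57 ≈ €8

€8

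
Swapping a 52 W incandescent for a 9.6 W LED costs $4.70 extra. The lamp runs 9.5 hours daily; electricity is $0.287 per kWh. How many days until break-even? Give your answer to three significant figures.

40.7 days

Power saved = 52 − 9.6 = 42.4 W
Daily energy saved = 42.4 W × 9.5 h = 402.8 Wh = 0.4028 kWh
Daily savings = 0.4028 × $0.287 = $0.1156
Payback = $4.70 / $0.1156 per day = 40.66 days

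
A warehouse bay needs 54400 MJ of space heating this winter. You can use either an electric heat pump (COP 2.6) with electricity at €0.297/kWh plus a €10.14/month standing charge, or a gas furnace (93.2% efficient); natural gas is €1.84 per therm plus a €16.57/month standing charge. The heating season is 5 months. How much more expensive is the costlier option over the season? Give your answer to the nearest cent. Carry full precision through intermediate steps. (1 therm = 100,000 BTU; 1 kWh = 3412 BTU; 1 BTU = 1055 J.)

Heat load = 54400 MJ = 54,400,000,000 J / 1055 = 51,563,981 BTU
Gas: input = 51,563,981 / 0.932 = 55,326,160 BTU = 553.3 therm → 553.3 × €1.84 = €1,018.00; + 5 × €16.57 standing = €1,100.85
Heat pump: 51,563,981 BTU / 3412 = 15,110 kWh heat; / 2.6 = 5,813 kWh in → × €0.297 = €1,726.32; + 5 × €10.14 standing = €1,777.02
Difference = |€1,100.85 − €1,777.02| = €676.17

€676.17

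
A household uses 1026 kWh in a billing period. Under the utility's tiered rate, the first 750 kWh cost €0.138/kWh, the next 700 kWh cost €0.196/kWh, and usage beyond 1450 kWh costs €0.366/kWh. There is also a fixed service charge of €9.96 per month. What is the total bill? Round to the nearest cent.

First 750 kWh × €0.138 = €103.50
Next 276 kWh × €0.196 = €54.10
Remaining tier: 0 kWh (not reached)
Energy charge = €157.60; + service €9.96 = €167.56

€167.56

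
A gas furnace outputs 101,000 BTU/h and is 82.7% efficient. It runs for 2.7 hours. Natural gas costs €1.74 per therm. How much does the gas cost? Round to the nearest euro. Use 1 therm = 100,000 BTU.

€6

Heat delivered = 101,000 BTU/h × 2.7 h = 272,700 BTU
Gas input = 272,700 / 0.827 = 329,746 BTU
= 329,746 / 100,000 = 3.297 therm
Cost = 3.297 × €1.74/therm = €5.74 ≈ €6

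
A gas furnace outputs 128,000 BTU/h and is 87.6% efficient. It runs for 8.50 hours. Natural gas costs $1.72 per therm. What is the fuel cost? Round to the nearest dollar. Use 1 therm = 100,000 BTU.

$21

Heat delivered = 128,000 BTU/h × 8.50 h = 1,088,000 BTU
Gas input = 1,088,000 / 0.876 = 1,242,009 BTU
= 1,242,009 / 100,000 = 12.42 therm
Cost = 12.42 × $1.72/therm = $21.36 ≈ $21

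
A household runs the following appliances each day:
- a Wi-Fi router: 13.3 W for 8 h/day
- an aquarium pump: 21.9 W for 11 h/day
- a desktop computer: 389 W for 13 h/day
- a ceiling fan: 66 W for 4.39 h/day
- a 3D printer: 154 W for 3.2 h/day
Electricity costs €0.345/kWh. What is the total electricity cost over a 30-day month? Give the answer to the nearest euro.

€64

Wi-Fi router: 13.3 W × 8 h × 30 d = 3,192 Wh = 3.192 kWh
aquarium pump: 21.9 W × 11 h × 30 d = 7,227 Wh = 7.227 kWh
desktop computer: 389 W × 13 h × 30 d = 151,710 Wh = 151.7 kWh
ceiling fan: 66 W × 4.39 h × 30 d = 8,692 Wh = 8.692 kWh
3D printer: 154 W × 3.2 h × 30 d = 14,784 Wh = 14.78 kWh
Total energy = 3.192 + 7.227 + 151.7 + 8.692 + 14.78 = 185.6 kWh
Cost = 185.6 kWh × €0.345 = €64.03 ≈ €64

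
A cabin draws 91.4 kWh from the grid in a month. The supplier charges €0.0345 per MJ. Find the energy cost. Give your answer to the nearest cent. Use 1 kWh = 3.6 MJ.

91.4 kWh × (3.6 MJ/kWh) = 329 MJ
Cost = 329 MJ × €0.0345/MJ = €11.35

€11.35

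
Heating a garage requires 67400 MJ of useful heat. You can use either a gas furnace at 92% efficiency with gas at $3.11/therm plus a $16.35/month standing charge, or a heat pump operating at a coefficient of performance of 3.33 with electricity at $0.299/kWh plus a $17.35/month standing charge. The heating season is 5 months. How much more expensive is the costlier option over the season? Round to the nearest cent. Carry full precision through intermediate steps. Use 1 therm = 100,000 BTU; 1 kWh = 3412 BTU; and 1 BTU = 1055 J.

$473.41

Heat load = 67400 MJ = 67,400,000,000 J / 1055 = 63,886,256 BTU
Gas: input = 63,886,256 / 0.92 = 69,441,583 BTU = 694.4 therm → 694.4 × $3.11 = $2,159.63; + 5 × $16.35 standing = $2,241.38
Heat pump: 63,886,256 BTU / 3412 = 18,720 kWh heat; / 3.33 = 5,623 kWh in → × $0.299 = $1,681.22; + 5 × $17.35 standing = $1,767.97
Difference = |$2,241.38 − $1,767.97| = $473.41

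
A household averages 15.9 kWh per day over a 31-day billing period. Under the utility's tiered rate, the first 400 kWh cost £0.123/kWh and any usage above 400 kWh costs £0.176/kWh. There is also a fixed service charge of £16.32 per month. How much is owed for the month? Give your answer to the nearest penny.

Usage = 15.9 kWh/day × 31 days = 492.9 kWh
First 400 kWh × £0.123 = £49.20
Remaining 92.9 kWh × £0.176 = £16.35
Energy charge = £65.55; + service £16.32 = £81.87

£81.87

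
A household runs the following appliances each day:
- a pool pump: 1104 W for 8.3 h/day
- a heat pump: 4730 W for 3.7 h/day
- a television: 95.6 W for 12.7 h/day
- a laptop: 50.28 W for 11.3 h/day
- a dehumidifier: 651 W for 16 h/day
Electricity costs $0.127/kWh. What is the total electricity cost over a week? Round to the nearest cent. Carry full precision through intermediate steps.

$34.55

pool pump: 1104 W × 8.3 h × 7 d = 64,142 Wh = 64.14 kWh
heat pump: 4730 W × 3.7 h × 7 d = 122,507 Wh = 122.5 kWh
television: 95.6 W × 12.7 h × 7 d = 8,499 Wh = 8.499 kWh
laptop: 50.28 W × 11.3 h × 7 d = 3,977 Wh = 3.977 kWh
dehumidifier: 651 W × 16 h × 7 d = 72,912 Wh = 72.91 kWh
Total energy = 64.14 + 122.5 + 8.499 + 3.977 + 72.91 = 272 kWh
Cost = 272 kWh × $0.127 = $34.55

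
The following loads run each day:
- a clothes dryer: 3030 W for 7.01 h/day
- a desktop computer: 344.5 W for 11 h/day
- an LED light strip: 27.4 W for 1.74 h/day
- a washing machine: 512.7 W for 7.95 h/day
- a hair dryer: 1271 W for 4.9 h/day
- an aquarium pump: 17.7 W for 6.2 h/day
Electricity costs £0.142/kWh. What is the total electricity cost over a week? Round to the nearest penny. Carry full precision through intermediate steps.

£35.28

clothes dryer: 3030 W × 7.01 h × 7 d = 148,682 Wh = 148.7 kWh
desktop computer: 344.5 W × 11 h × 7 d = 26,526 Wh = 26.53 kWh
LED light strip: 27.4 W × 1.74 h × 7 d = 334 Wh = 0.3337 kWh
washing machine: 512.7 W × 7.95 h × 7 d = 28,532 Wh = 28.53 kWh
hair dryer: 1271 W × 4.9 h × 7 d = 43,595 Wh = 43.6 kWh
aquarium pump: 17.7 W × 6.2 h × 7 d = 768 Wh = 0.7682 kWh
Total energy = 148.7 + 26.53 + 0.3337 + 28.53 + 43.6 + 0.7682 = 248.4 kWh
Cost = 248.4 kWh × £0.142 = £35.28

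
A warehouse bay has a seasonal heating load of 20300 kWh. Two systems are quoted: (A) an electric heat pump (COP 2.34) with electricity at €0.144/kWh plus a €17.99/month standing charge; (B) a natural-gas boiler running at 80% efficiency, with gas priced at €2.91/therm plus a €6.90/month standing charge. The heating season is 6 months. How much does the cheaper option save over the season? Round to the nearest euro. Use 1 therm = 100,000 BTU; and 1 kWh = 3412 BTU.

Heat load = 20300 kWh × 3412 = 69,263,600 BTU
Gas: input = 69,263,600 / 0.80 = 86,579,500 BTU = 865.8 therm → 865.8 × €2.91 = €2,519.46; + 6 × €6.90 standing = €2,560.86
Heat pump: 69,263,600 BTU / 3412 = 20,300 kWh heat; / 2.34 = 8,675 kWh in → × €0.144 = €1,249.23; + 6 × €17.99 standing = €1,357.17
Difference = |€2,560.86 − €1,357.17| = €1,203.69 ≈ €1204

€1204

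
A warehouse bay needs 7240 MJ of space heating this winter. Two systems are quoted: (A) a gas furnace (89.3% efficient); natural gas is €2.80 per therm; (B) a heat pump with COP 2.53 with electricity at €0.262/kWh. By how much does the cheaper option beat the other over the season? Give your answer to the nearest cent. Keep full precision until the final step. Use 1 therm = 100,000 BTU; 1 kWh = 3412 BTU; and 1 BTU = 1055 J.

€6.89

Heat load = 7240 MJ = 7,240,000,000 J / 1055 = 6,862,559 BTU
Gas: input = 6,862,559 / 0.893 = 7,684,837 BTU = 76.85 therm → 76.85 × €2.80 = €215.18
Heat pump: 6,862,559 BTU / 3412 = 2,011 kWh heat; / 2.53 = 795 kWh in → × €0.262 = €208.28
Difference = |€215.18 − €208.28| = €6.89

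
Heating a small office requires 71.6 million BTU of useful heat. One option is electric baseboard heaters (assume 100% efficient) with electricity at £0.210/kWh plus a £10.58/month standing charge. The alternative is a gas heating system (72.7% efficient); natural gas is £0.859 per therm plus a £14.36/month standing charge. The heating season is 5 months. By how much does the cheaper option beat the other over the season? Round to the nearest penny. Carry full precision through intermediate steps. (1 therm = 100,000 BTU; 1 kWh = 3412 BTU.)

Heat load = 71.6 × 10⁶ BTU = 71,600,000 BTU
Gas: input = 71,600,000 / 0.727 = 98,486,933 BTU = 984.9 therm → 984.9 × £0.859 = £846.00; + 5 × £14.36 standing = £917.80
Electric: 71,600,000 BTU / 3412 = 20,980 kWh → × £0.210 = £4,406.80; + 5 × £10.58 standing = £4,459.70
Difference = |£917.80 − £4,459.70| = £3,541.90

£3541.90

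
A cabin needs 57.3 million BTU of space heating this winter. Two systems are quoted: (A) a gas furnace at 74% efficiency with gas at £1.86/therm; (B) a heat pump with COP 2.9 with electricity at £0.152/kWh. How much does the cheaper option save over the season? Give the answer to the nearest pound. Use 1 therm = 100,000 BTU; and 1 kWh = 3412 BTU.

£560

Heat load = 57.3 × 10⁶ BTU = 57,300,000 BTU
Gas: input = 57,300,000 / 0.74 = 77,432,432 BTU = 774.3 therm → 774.3 × £1.86 = £1,440.24
Heat pump: 57,300,000 BTU / 3412 = 16,790 kWh heat; / 2.9 = 5,791 kWh in → × £0.152 = £880.22
Difference = |£1,440.24 − £880.22| = £560.02 ≈ £560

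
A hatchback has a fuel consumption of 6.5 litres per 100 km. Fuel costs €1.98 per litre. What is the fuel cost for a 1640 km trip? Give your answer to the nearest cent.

€211.07

Fuel = 6.5 L/100 km × 1640 km / 100 = 106.6 L
Cost = 106.6 L × €1.98/L = €211.07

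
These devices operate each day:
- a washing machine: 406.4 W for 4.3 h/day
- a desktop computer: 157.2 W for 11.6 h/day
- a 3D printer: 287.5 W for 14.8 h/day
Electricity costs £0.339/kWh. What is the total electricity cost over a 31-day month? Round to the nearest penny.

washing machine: 406.4 W × 4.3 h × 31 d = 54,173 Wh = 54.17 kWh
desktop computer: 157.2 W × 11.6 h × 31 d = 56,529 Wh = 56.53 kWh
3D printer: 287.5 W × 14.8 h × 31 d = 131,905 Wh = 131.9 kWh
Total energy = 54.17 + 56.53 + 131.9 = 242.6 kWh
Cost = 242.6 kWh × £0.339 = £82.24

£82.24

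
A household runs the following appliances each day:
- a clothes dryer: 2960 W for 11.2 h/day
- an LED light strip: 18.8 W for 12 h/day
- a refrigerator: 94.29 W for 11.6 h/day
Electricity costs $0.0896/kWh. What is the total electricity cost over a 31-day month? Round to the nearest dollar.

$96

clothes dryer: 2960 W × 11.2 h × 31 d = 1,027,712 Wh = 1,028 kWh
LED light strip: 18.8 W × 12 h × 31 d = 6,994 Wh = 6.994 kWh
refrigerator: 94.29 W × 11.6 h × 31 d = 33,907 Wh = 33.91 kWh
Total energy = 1,028 + 6.994 + 33.91 = 1,069 kWh
Cost = 1,069 kWh × $0.0896 = $95.75 ≈ $96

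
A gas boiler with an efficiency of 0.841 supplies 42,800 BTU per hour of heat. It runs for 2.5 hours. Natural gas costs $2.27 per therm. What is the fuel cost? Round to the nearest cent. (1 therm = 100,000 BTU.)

Heat delivered = 42,800 BTU/h × 2.5 h = 107,000 BTU
Gas input = 107,000 / 0.841 = 127,229 BTU
= 127,229 / 100,000 = 1.272 therm
Cost = 1.272 × $2.27/therm = $2.89

$2.89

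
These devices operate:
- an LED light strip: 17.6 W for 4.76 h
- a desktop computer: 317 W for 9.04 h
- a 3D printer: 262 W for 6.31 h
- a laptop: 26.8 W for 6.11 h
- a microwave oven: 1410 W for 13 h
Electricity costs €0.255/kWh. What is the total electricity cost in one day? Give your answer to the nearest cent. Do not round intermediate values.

€5.89

LED light strip: 17.6 W × 4.76 h = 84 Wh = 0.08378 kWh
desktop computer: 317 W × 9.04 h = 2,866 Wh = 2.866 kWh
3D printer: 262 W × 6.31 h = 1,653 Wh = 1.653 kWh
laptop: 26.8 W × 6.11 h = 164 Wh = 0.1637 kWh
microwave oven: 1410 W × 13 h = 18,330 Wh = 18.33 kWh
Total energy = 0.08378 + 2.866 + 1.653 + 0.1637 + 18.33 = 23.1 kWh
Cost = 23.1 kWh × €0.255 = €5.89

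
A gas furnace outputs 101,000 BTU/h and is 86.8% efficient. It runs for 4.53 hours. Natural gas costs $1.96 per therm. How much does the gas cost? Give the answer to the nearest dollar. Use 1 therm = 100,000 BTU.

$10

Heat delivered = 101,000 BTU/h × 4.53 h = 457,530 BTU
Gas input = 457,530 / 0.868 = 527,108 BTU
= 527,108 / 100,000 = 5.271 therm
Cost = 5.271 × $1.96/therm = $10.33 ≈ $10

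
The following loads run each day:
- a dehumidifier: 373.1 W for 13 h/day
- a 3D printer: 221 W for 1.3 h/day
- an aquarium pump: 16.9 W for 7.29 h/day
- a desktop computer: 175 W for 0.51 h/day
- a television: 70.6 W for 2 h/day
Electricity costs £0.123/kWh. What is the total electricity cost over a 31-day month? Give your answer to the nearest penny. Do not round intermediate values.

£20.94

dehumidifier: 373.1 W × 13 h × 31 d = 150,359 Wh = 150.4 kWh
3D printer: 221 W × 1.3 h × 31 d = 8,906 Wh = 8.906 kWh
aquarium pump: 16.9 W × 7.29 h × 31 d = 3,819 Wh = 3.819 kWh
desktop computer: 175 W × 0.51 h × 31 d = 2,767 Wh = 2.767 kWh
television: 70.6 W × 2 h × 31 d = 4,377 Wh = 4.377 kWh
Total energy = 150.4 + 8.906 + 3.819 + 2.767 + 4.377 = 170.2 kWh
Cost = 170.2 kWh × £0.123 = £20.94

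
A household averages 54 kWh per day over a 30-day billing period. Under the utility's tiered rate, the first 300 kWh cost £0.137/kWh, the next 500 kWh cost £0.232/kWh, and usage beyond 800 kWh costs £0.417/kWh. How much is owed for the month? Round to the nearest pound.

Usage = 54 kWh/day × 30 days = 1620 kWh
First 300 kWh × £0.137 = £41.10
Next 500 kWh × £0.232 = £116.00
Remaining 820 kWh × £0.417 = £341.94
Total = £499.04 ≈ £499

£499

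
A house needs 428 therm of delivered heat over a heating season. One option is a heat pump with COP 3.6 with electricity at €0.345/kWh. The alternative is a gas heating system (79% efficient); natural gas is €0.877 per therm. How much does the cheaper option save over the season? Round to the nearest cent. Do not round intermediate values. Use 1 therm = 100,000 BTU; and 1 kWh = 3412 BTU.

€727.00

Heat load = 428 therm × 100,000 = 42,800,000 BTU
Gas: input = 42,800,000 / 0.79 = 54,177,215 BTU = 541.8 therm → 541.8 × €0.877 = €475.13
Heat pump: 42,800,000 BTU / 3412 = 12,540 kWh heat; / 3.6 = 3,484 kWh in → × €0.345 = €1,202.13
Difference = |€475.13 − €1,202.13| = €727.00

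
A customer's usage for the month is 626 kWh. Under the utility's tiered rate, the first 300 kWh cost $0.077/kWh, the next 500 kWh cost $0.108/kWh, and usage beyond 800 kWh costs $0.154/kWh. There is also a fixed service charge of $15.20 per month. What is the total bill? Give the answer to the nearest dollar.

$74

First 300 kWh × $0.077 = $23.10
Next 326 kWh × $0.108 = $35.21
Remaining tier: 0 kWh (not reached)
Energy charge = $58.31; + service $15.20 = $73.51 ≈ $74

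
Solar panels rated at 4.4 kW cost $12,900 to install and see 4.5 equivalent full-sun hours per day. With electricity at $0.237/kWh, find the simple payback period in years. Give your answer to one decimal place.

7.5 years

Daily generation = 4.4 kW × 4.5 h = 19.8 kWh
Annual generation = 19.8 × 365 = 7227 kWh
Annual savings = 7227 × $0.237 = $1,712.80
Payback = $12,900 / $1,712.80 = 7.53 years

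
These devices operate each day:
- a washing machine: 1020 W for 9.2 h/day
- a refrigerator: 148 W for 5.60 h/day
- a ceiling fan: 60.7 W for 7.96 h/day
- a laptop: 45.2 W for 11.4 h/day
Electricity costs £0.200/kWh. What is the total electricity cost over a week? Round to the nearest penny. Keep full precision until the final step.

washing machine: 1020 W × 9.2 h × 7 d = 65,688 Wh = 65.69 kWh
refrigerator: 148 W × 5.60 h × 7 d = 5,802 Wh = 5.802 kWh
ceiling fan: 60.7 W × 7.96 h × 7 d = 3,382 Wh = 3.382 kWh
laptop: 45.2 W × 11.4 h × 7 d = 3,607 Wh = 3.607 kWh
Total energy = 65.69 + 5.802 + 3.382 + 3.607 = 78.48 kWh
Cost = 78.48 kWh × £0.200 = £15.70

£15.70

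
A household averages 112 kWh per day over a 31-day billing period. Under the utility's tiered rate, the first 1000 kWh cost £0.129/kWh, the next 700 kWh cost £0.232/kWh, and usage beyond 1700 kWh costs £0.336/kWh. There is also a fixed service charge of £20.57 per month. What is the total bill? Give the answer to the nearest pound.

£907

Usage = 112 kWh/day × 31 days = 3472 kWh
First 1000 kWh × £0.129 = £129.00
Next 700 kWh × £0.232 = £162.40
Remaining 1772 kWh × £0.336 = £595.39
Energy charge = £886.79; + service £20.57 = £907.36 ≈ £907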